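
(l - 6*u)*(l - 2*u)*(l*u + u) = l^3*u - 8*l^2*u^2 + l^2*u + 12*l*u^3 - 8*l*u^2 + 12*u^3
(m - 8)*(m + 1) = m^2 - 7*m - 8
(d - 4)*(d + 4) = d^2 - 16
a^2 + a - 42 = (a - 6)*(a + 7)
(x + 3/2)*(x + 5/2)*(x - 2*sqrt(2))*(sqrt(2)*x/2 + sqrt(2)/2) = sqrt(2)*x^4/2 - 2*x^3 + 5*sqrt(2)*x^3/2 - 10*x^2 + 31*sqrt(2)*x^2/8 - 31*x/2 + 15*sqrt(2)*x/8 - 15/2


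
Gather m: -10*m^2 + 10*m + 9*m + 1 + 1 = -10*m^2 + 19*m + 2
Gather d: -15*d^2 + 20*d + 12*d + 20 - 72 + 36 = -15*d^2 + 32*d - 16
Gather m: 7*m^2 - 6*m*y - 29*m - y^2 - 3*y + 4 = 7*m^2 + m*(-6*y - 29) - y^2 - 3*y + 4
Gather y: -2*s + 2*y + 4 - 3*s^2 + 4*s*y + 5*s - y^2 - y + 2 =-3*s^2 + 3*s - y^2 + y*(4*s + 1) + 6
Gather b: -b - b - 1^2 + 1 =-2*b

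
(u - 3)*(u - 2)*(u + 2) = u^3 - 3*u^2 - 4*u + 12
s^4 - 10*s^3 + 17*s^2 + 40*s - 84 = (s - 7)*(s - 3)*(s - 2)*(s + 2)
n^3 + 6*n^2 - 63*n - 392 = (n - 8)*(n + 7)^2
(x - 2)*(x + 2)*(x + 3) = x^3 + 3*x^2 - 4*x - 12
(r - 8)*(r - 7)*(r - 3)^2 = r^4 - 21*r^3 + 155*r^2 - 471*r + 504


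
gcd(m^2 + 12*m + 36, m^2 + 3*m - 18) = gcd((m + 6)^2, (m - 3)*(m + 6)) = m + 6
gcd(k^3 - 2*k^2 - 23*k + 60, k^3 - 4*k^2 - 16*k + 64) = k - 4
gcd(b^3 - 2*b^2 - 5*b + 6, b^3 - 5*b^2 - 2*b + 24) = b^2 - b - 6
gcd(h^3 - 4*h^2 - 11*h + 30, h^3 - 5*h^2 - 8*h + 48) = h + 3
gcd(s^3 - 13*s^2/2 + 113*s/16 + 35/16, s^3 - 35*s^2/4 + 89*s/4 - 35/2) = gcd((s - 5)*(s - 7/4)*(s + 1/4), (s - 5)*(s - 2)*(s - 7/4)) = s^2 - 27*s/4 + 35/4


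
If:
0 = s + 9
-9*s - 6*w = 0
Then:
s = -9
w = 27/2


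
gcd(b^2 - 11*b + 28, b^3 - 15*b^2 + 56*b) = b - 7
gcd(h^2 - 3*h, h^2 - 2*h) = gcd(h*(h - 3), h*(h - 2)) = h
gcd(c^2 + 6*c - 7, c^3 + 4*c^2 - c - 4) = c - 1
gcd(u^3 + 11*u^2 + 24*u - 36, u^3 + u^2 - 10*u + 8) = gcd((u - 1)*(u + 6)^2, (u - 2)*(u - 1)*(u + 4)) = u - 1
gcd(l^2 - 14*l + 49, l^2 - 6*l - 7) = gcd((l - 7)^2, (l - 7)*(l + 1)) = l - 7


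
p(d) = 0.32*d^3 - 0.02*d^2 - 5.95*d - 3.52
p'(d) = 0.96*d^2 - 0.04*d - 5.95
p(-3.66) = 2.30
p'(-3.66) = 7.06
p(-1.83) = 5.34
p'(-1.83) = -2.66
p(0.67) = -7.42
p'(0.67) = -5.55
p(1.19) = -10.09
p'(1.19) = -4.64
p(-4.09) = -1.41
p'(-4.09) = 10.27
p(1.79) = -12.40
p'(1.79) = -2.95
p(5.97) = 28.33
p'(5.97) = 28.03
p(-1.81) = 5.29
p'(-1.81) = -2.73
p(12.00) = 475.16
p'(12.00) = 131.81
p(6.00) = 29.18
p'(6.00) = 28.37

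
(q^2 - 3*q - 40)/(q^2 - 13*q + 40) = (q + 5)/(q - 5)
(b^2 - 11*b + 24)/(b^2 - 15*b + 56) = (b - 3)/(b - 7)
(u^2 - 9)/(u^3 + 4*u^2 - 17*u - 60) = (u - 3)/(u^2 + u - 20)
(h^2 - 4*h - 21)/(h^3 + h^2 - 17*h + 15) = (h^2 - 4*h - 21)/(h^3 + h^2 - 17*h + 15)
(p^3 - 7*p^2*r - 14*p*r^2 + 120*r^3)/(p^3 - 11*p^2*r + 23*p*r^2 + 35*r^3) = (p^2 - 2*p*r - 24*r^2)/(p^2 - 6*p*r - 7*r^2)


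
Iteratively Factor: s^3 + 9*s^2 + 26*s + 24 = (s + 3)*(s^2 + 6*s + 8) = (s + 3)*(s + 4)*(s + 2)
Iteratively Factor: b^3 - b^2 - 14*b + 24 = (b - 2)*(b^2 + b - 12) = (b - 3)*(b - 2)*(b + 4)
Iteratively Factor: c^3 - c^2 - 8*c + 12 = (c + 3)*(c^2 - 4*c + 4) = (c - 2)*(c + 3)*(c - 2)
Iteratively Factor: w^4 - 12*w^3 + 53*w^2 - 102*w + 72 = (w - 2)*(w^3 - 10*w^2 + 33*w - 36) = (w - 3)*(w - 2)*(w^2 - 7*w + 12) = (w - 3)^2*(w - 2)*(w - 4)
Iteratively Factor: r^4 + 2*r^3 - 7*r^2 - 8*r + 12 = (r - 2)*(r^3 + 4*r^2 + r - 6) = (r - 2)*(r + 3)*(r^2 + r - 2) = (r - 2)*(r - 1)*(r + 3)*(r + 2)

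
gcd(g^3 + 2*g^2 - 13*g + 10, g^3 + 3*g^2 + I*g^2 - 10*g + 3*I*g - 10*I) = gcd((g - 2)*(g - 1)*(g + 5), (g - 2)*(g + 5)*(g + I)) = g^2 + 3*g - 10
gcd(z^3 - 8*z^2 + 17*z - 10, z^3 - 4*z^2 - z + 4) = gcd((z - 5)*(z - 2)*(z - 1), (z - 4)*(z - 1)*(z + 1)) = z - 1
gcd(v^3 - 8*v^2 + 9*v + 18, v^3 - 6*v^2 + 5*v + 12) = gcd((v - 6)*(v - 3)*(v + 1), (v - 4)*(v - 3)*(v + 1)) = v^2 - 2*v - 3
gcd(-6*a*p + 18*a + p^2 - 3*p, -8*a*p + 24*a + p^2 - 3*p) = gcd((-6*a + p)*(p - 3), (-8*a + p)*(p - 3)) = p - 3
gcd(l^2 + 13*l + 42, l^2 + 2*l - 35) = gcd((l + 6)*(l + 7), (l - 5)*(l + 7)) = l + 7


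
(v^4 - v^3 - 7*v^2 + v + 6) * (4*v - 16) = 4*v^5 - 20*v^4 - 12*v^3 + 116*v^2 + 8*v - 96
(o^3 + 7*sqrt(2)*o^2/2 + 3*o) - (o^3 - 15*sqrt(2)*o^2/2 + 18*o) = 11*sqrt(2)*o^2 - 15*o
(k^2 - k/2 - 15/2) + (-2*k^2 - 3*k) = -k^2 - 7*k/2 - 15/2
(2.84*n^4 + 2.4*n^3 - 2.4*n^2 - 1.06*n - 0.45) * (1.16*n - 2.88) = 3.2944*n^5 - 5.3952*n^4 - 9.696*n^3 + 5.6824*n^2 + 2.5308*n + 1.296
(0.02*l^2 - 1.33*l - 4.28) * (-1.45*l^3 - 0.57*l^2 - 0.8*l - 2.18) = -0.029*l^5 + 1.9171*l^4 + 6.9481*l^3 + 3.46*l^2 + 6.3234*l + 9.3304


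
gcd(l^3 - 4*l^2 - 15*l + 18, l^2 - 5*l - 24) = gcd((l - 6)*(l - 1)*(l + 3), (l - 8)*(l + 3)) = l + 3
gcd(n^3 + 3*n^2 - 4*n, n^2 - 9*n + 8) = n - 1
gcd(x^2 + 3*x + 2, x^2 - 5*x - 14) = x + 2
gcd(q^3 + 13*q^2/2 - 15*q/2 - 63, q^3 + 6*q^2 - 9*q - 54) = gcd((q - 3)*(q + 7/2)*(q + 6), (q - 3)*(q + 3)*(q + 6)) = q^2 + 3*q - 18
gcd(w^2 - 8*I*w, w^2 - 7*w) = w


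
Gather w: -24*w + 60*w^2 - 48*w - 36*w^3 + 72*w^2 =-36*w^3 + 132*w^2 - 72*w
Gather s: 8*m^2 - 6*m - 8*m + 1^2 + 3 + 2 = 8*m^2 - 14*m + 6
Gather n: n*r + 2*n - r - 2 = n*(r + 2) - r - 2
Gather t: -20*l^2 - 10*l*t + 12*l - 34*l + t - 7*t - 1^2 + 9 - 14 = -20*l^2 - 22*l + t*(-10*l - 6) - 6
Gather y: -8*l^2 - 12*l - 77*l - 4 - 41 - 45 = -8*l^2 - 89*l - 90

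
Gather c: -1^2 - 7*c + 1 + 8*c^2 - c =8*c^2 - 8*c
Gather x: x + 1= x + 1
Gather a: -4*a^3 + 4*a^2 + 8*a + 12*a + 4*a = -4*a^3 + 4*a^2 + 24*a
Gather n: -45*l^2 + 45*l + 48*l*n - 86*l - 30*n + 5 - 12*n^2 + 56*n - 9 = -45*l^2 - 41*l - 12*n^2 + n*(48*l + 26) - 4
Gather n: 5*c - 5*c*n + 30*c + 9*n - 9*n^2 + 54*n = 35*c - 9*n^2 + n*(63 - 5*c)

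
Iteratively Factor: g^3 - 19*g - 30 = (g - 5)*(g^2 + 5*g + 6) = (g - 5)*(g + 3)*(g + 2)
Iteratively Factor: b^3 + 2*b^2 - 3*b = (b)*(b^2 + 2*b - 3) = b*(b + 3)*(b - 1)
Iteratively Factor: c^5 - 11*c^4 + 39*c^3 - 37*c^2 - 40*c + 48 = (c - 4)*(c^4 - 7*c^3 + 11*c^2 + 7*c - 12) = (c - 4)^2*(c^3 - 3*c^2 - c + 3) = (c - 4)^2*(c - 1)*(c^2 - 2*c - 3) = (c - 4)^2*(c - 1)*(c + 1)*(c - 3)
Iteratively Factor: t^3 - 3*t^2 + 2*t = (t)*(t^2 - 3*t + 2) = t*(t - 1)*(t - 2)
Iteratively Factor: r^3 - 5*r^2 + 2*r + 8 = (r + 1)*(r^2 - 6*r + 8) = (r - 4)*(r + 1)*(r - 2)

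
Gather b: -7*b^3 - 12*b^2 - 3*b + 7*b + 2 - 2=-7*b^3 - 12*b^2 + 4*b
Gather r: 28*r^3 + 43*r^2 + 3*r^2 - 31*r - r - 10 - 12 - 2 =28*r^3 + 46*r^2 - 32*r - 24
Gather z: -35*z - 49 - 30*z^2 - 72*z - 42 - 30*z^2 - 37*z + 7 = -60*z^2 - 144*z - 84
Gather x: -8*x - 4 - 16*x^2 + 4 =-16*x^2 - 8*x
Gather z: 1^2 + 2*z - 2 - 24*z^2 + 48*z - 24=-24*z^2 + 50*z - 25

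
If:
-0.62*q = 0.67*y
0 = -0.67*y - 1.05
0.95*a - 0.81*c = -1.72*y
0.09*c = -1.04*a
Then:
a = 0.26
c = -3.02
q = 1.69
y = -1.57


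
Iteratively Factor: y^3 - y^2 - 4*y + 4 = (y + 2)*(y^2 - 3*y + 2) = (y - 1)*(y + 2)*(y - 2)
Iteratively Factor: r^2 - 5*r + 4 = (r - 1)*(r - 4)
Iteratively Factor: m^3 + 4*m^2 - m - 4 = (m - 1)*(m^2 + 5*m + 4) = (m - 1)*(m + 4)*(m + 1)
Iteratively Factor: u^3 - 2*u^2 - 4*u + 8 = (u + 2)*(u^2 - 4*u + 4) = (u - 2)*(u + 2)*(u - 2)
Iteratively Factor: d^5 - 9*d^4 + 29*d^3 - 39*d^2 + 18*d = (d - 2)*(d^4 - 7*d^3 + 15*d^2 - 9*d) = d*(d - 2)*(d^3 - 7*d^2 + 15*d - 9) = d*(d - 2)*(d - 1)*(d^2 - 6*d + 9) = d*(d - 3)*(d - 2)*(d - 1)*(d - 3)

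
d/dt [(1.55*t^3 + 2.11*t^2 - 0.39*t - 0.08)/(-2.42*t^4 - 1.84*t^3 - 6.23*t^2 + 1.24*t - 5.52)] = (3.751*t^6 + 10.2124*t^5 - 8.6055*t^4 + 1.6344*t^3 - 25.9229*t^2 - 24.2912*t + 2.252)/(5.8564*t^8 + 8.9056*t^7 + 33.5388*t^6 + 16.9248*t^5 + 60.9665*t^4 + 4.8632*t^3 + 70.3168*t^2 - 13.6896*t + 30.4704)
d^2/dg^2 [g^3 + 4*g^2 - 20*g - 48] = 6*g + 8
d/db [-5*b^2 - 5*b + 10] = -10*b - 5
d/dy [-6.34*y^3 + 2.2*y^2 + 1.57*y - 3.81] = -19.02*y^2 + 4.4*y + 1.57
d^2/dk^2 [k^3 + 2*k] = 6*k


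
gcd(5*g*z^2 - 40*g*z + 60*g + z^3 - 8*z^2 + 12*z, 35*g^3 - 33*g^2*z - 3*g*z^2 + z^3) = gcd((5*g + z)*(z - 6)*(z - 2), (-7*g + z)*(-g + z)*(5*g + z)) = 5*g + z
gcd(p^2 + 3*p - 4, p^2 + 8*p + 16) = p + 4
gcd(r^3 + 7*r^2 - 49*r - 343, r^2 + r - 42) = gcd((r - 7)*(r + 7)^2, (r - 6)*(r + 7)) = r + 7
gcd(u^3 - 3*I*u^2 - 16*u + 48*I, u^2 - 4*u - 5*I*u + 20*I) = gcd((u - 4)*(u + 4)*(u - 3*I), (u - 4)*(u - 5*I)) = u - 4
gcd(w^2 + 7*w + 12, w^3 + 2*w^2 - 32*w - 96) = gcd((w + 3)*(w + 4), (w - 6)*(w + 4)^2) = w + 4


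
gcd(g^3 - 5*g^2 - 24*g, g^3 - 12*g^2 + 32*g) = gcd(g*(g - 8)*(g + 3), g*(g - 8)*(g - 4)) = g^2 - 8*g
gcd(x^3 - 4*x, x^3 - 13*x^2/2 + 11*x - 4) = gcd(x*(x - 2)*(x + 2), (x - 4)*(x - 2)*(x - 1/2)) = x - 2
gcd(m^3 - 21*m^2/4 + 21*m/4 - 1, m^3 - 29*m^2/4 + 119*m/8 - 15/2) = m - 4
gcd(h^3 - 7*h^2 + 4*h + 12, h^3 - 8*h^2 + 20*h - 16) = h - 2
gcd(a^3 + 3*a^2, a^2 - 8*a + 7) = 1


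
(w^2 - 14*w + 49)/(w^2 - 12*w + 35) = (w - 7)/(w - 5)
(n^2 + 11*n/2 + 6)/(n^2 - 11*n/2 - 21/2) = (n + 4)/(n - 7)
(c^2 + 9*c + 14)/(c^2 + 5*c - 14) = (c + 2)/(c - 2)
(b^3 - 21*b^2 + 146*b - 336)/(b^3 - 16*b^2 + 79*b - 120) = (b^2 - 13*b + 42)/(b^2 - 8*b + 15)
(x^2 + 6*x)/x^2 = (x + 6)/x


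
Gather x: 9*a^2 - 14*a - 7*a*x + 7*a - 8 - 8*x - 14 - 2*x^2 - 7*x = 9*a^2 - 7*a - 2*x^2 + x*(-7*a - 15) - 22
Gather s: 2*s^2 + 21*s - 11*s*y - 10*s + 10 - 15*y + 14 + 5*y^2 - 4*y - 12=2*s^2 + s*(11 - 11*y) + 5*y^2 - 19*y + 12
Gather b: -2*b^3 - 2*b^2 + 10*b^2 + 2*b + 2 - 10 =-2*b^3 + 8*b^2 + 2*b - 8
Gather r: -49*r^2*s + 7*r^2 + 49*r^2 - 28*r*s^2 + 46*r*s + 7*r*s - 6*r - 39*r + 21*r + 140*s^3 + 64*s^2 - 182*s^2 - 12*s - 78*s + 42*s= r^2*(56 - 49*s) + r*(-28*s^2 + 53*s - 24) + 140*s^3 - 118*s^2 - 48*s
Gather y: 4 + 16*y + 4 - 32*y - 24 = -16*y - 16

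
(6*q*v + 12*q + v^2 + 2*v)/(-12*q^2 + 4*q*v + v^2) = (-v - 2)/(2*q - v)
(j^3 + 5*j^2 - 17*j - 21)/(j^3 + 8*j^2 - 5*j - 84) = (j + 1)/(j + 4)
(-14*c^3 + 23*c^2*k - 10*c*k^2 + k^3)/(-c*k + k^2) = 14*c^2/k - 9*c + k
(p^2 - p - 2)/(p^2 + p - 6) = (p + 1)/(p + 3)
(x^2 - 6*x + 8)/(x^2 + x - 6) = (x - 4)/(x + 3)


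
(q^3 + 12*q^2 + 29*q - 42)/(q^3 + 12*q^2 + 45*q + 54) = (q^2 + 6*q - 7)/(q^2 + 6*q + 9)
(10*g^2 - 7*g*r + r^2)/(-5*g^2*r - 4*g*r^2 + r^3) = (-2*g + r)/(r*(g + r))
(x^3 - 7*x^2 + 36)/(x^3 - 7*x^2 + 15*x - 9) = (x^2 - 4*x - 12)/(x^2 - 4*x + 3)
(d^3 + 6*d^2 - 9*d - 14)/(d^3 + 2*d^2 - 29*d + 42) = (d + 1)/(d - 3)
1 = 1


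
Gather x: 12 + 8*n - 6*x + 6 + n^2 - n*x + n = n^2 + 9*n + x*(-n - 6) + 18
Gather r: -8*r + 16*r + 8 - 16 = 8*r - 8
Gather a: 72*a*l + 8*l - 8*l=72*a*l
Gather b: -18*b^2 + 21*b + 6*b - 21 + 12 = -18*b^2 + 27*b - 9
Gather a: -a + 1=1 - a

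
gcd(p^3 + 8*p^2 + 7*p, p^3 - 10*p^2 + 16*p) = p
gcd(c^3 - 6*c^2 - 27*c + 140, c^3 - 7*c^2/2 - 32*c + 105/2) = c^2 - 2*c - 35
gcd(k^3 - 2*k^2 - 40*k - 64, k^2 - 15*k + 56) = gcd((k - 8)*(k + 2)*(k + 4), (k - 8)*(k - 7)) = k - 8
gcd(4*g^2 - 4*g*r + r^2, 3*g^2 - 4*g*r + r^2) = 1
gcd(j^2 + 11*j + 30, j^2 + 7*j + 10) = j + 5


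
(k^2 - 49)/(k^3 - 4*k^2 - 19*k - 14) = (k + 7)/(k^2 + 3*k + 2)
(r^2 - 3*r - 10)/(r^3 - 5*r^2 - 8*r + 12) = (r - 5)/(r^2 - 7*r + 6)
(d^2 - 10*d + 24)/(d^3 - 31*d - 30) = (d - 4)/(d^2 + 6*d + 5)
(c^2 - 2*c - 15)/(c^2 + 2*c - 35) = (c + 3)/(c + 7)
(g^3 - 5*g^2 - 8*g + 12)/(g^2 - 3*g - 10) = (g^2 - 7*g + 6)/(g - 5)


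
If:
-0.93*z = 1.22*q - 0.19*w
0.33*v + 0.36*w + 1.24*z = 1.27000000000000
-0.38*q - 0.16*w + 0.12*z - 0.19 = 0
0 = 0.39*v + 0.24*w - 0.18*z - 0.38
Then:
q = -0.44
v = 1.06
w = 0.34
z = 0.64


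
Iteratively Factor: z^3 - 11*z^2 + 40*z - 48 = (z - 4)*(z^2 - 7*z + 12) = (z - 4)^2*(z - 3)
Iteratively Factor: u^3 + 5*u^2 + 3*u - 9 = (u - 1)*(u^2 + 6*u + 9) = (u - 1)*(u + 3)*(u + 3)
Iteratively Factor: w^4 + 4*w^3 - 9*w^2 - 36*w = (w)*(w^3 + 4*w^2 - 9*w - 36) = w*(w - 3)*(w^2 + 7*w + 12) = w*(w - 3)*(w + 3)*(w + 4)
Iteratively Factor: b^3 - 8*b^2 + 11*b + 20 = (b - 5)*(b^2 - 3*b - 4) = (b - 5)*(b - 4)*(b + 1)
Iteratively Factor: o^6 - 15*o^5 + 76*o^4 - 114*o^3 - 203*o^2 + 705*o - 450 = (o - 1)*(o^5 - 14*o^4 + 62*o^3 - 52*o^2 - 255*o + 450) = (o - 3)*(o - 1)*(o^4 - 11*o^3 + 29*o^2 + 35*o - 150) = (o - 3)^2*(o - 1)*(o^3 - 8*o^2 + 5*o + 50) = (o - 5)*(o - 3)^2*(o - 1)*(o^2 - 3*o - 10) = (o - 5)*(o - 3)^2*(o - 1)*(o + 2)*(o - 5)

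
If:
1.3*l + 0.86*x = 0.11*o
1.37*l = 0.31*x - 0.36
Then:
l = 0.226277372262774*x - 0.262773722627737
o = 10.4923689449237*x - 3.10550763105508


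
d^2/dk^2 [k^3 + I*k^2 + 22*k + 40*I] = 6*k + 2*I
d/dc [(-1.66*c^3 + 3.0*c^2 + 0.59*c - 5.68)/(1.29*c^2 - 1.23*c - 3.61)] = (-2.1414*c^4 + 4.0836*c^3 + 13.5267*c^2 - 7.0056*c - 9.1163)/(1.6641*c^4 - 3.1734*c^3 - 7.8009*c^2 + 8.8806*c + 13.0321)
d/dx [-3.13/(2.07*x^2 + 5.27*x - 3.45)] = (12.9582*x + 16.4951)/(2.07*x^2 + 5.27*x - 3.45)^2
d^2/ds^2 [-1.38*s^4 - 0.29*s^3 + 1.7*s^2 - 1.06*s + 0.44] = -16.56*s^2 - 1.74*s + 3.4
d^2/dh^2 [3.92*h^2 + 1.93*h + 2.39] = 7.84000000000000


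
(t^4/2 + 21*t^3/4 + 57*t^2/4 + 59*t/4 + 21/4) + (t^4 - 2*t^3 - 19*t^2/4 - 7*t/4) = 3*t^4/2 + 13*t^3/4 + 19*t^2/2 + 13*t + 21/4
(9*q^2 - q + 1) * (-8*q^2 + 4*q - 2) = -72*q^4 + 44*q^3 - 30*q^2 + 6*q - 2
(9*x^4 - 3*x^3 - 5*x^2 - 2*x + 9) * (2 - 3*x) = -27*x^5 + 27*x^4 + 9*x^3 - 4*x^2 - 31*x + 18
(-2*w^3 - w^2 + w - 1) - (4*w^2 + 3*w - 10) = -2*w^3 - 5*w^2 - 2*w + 9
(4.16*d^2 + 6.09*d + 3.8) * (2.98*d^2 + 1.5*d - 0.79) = 12.3968*d^4 + 24.3882*d^3 + 17.1726*d^2 + 0.8889*d - 3.002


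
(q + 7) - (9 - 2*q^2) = 2*q^2 + q - 2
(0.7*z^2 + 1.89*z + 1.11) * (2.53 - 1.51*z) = -1.057*z^3 - 1.0829*z^2 + 3.1056*z + 2.8083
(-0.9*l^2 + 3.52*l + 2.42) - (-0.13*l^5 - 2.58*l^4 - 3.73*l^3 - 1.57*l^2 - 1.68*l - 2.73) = 0.13*l^5 + 2.58*l^4 + 3.73*l^3 + 0.67*l^2 + 5.2*l + 5.15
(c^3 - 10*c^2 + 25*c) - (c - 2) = c^3 - 10*c^2 + 24*c + 2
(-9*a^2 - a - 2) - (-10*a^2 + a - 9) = a^2 - 2*a + 7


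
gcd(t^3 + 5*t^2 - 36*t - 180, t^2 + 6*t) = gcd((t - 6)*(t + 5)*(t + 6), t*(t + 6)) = t + 6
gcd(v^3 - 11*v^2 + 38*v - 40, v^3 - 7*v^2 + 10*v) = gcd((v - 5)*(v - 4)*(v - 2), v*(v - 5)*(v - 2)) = v^2 - 7*v + 10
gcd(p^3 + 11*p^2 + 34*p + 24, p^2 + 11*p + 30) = p + 6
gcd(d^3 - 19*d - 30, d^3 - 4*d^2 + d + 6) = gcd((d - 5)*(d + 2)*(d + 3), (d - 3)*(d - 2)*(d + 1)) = 1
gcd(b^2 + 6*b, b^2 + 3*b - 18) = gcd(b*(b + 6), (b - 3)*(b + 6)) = b + 6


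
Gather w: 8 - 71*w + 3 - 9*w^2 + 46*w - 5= -9*w^2 - 25*w + 6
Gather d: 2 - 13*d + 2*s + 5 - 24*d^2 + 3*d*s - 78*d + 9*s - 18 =-24*d^2 + d*(3*s - 91) + 11*s - 11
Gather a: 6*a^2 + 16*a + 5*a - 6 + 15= 6*a^2 + 21*a + 9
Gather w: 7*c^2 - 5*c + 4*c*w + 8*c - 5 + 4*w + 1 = 7*c^2 + 3*c + w*(4*c + 4) - 4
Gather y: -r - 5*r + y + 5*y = -6*r + 6*y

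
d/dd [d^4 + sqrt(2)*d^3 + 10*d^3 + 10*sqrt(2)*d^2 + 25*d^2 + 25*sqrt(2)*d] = 4*d^3 + 3*sqrt(2)*d^2 + 30*d^2 + 20*sqrt(2)*d + 50*d + 25*sqrt(2)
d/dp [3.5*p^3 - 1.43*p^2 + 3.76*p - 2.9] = 10.5*p^2 - 2.86*p + 3.76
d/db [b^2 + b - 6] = 2*b + 1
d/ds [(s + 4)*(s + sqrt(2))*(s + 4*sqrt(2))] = 3*s^2 + 8*s + 10*sqrt(2)*s + 8 + 20*sqrt(2)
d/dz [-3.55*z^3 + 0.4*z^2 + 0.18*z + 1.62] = -10.65*z^2 + 0.8*z + 0.18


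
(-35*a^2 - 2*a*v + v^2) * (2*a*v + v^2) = -70*a^3*v - 39*a^2*v^2 + v^4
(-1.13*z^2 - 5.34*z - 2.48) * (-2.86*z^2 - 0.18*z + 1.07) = 3.2318*z^4 + 15.4758*z^3 + 6.8449*z^2 - 5.2674*z - 2.6536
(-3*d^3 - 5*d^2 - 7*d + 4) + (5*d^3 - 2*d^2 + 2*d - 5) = 2*d^3 - 7*d^2 - 5*d - 1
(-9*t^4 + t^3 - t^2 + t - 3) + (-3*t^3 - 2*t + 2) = -9*t^4 - 2*t^3 - t^2 - t - 1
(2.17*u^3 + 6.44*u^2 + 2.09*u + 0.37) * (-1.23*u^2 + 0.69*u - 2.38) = -2.6691*u^5 - 6.4239*u^4 - 3.2917*u^3 - 14.3402*u^2 - 4.7189*u - 0.8806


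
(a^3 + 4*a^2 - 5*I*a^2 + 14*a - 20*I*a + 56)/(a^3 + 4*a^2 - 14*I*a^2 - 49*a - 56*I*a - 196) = (a + 2*I)/(a - 7*I)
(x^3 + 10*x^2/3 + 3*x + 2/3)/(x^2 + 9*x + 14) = (3*x^2 + 4*x + 1)/(3*(x + 7))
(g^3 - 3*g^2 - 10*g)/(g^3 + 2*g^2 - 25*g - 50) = g/(g + 5)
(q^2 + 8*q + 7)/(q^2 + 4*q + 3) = (q + 7)/(q + 3)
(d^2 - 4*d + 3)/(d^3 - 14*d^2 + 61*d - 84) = (d - 1)/(d^2 - 11*d + 28)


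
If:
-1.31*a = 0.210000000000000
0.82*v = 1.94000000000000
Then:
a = -0.16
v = 2.37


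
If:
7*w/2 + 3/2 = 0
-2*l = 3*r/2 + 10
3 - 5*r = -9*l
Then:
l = -109/47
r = -168/47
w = -3/7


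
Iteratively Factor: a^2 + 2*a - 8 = (a + 4)*(a - 2)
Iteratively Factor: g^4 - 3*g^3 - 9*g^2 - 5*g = (g - 5)*(g^3 + 2*g^2 + g) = g*(g - 5)*(g^2 + 2*g + 1) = g*(g - 5)*(g + 1)*(g + 1)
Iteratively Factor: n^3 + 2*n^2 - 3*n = (n)*(n^2 + 2*n - 3) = n*(n - 1)*(n + 3)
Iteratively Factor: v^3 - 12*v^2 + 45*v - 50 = (v - 5)*(v^2 - 7*v + 10) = (v - 5)*(v - 2)*(v - 5)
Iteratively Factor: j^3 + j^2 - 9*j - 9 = (j + 1)*(j^2 - 9) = (j - 3)*(j + 1)*(j + 3)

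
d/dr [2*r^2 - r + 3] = 4*r - 1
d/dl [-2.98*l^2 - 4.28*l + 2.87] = -5.96*l - 4.28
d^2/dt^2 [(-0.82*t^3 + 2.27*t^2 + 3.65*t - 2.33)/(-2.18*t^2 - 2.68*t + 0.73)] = (7.105427357601e-15*t^5 + 1.4210854715202e-14*t^4 + 6.22100800000004*t^3 + 35.138196*t^2 + 49.44696*t + 24.184822)/(10.360232*t^6 + 38.209296*t^5 + 36.56514*t^4 - 6.34088*t^3 - 12.24429*t^2 + 4.284516*t - 0.389017)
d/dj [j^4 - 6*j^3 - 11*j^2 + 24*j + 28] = 4*j^3 - 18*j^2 - 22*j + 24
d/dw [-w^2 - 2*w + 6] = -2*w - 2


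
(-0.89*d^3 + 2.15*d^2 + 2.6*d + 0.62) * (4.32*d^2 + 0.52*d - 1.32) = -3.8448*d^5 + 8.8252*d^4 + 13.5248*d^3 + 1.1924*d^2 - 3.1096*d - 0.8184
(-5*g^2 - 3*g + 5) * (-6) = 30*g^2 + 18*g - 30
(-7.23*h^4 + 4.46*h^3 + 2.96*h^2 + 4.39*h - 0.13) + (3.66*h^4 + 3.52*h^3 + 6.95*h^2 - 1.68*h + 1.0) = -3.57*h^4 + 7.98*h^3 + 9.91*h^2 + 2.71*h + 0.87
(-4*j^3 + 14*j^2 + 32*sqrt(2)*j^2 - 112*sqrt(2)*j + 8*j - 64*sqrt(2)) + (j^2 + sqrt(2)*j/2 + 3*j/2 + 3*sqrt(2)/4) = -4*j^3 + 15*j^2 + 32*sqrt(2)*j^2 - 223*sqrt(2)*j/2 + 19*j/2 - 253*sqrt(2)/4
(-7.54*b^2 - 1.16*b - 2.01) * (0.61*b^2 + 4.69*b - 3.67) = -4.5994*b^4 - 36.0702*b^3 + 21.0053*b^2 - 5.1697*b + 7.3767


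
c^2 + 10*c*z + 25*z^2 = (c + 5*z)^2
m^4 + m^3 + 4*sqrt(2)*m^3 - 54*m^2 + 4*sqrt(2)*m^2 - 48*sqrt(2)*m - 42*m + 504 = (m - 3)*(m + 4)*(m - 3*sqrt(2))*(m + 7*sqrt(2))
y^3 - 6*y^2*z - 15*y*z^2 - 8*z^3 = (y - 8*z)*(y + z)^2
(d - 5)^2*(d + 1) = d^3 - 9*d^2 + 15*d + 25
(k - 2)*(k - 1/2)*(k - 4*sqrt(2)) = k^3 - 4*sqrt(2)*k^2 - 5*k^2/2 + k + 10*sqrt(2)*k - 4*sqrt(2)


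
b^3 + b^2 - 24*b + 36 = (b - 3)*(b - 2)*(b + 6)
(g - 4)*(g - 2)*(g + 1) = g^3 - 5*g^2 + 2*g + 8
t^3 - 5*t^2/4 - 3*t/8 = t*(t - 3/2)*(t + 1/4)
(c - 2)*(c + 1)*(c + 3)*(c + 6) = c^4 + 8*c^3 + 7*c^2 - 36*c - 36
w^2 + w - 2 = (w - 1)*(w + 2)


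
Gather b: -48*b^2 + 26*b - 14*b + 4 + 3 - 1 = -48*b^2 + 12*b + 6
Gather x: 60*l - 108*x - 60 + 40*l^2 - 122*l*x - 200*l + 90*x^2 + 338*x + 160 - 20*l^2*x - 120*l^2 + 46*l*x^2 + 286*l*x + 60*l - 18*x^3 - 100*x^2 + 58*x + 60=-80*l^2 - 80*l - 18*x^3 + x^2*(46*l - 10) + x*(-20*l^2 + 164*l + 288) + 160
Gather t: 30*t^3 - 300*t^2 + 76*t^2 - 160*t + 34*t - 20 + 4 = 30*t^3 - 224*t^2 - 126*t - 16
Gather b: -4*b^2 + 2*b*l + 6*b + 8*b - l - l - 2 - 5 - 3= -4*b^2 + b*(2*l + 14) - 2*l - 10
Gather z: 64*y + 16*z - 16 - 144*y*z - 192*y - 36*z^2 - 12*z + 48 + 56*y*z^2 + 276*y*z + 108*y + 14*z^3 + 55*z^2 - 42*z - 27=-20*y + 14*z^3 + z^2*(56*y + 19) + z*(132*y - 38) + 5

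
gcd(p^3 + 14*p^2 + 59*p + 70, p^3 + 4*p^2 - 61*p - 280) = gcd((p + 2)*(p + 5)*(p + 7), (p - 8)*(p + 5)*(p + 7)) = p^2 + 12*p + 35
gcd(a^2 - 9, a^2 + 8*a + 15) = a + 3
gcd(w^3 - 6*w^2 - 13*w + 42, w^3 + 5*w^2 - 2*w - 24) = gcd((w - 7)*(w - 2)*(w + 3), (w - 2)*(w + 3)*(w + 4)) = w^2 + w - 6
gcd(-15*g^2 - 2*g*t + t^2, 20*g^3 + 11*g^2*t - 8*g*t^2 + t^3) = -5*g + t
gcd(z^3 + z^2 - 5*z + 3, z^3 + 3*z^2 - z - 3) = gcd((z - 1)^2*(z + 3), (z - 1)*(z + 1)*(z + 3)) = z^2 + 2*z - 3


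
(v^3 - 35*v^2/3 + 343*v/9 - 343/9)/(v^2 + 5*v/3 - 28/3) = (3*v^2 - 28*v + 49)/(3*(v + 4))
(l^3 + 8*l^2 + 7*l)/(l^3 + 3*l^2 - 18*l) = (l^2 + 8*l + 7)/(l^2 + 3*l - 18)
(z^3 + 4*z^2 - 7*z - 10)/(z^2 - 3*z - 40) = (z^2 - z - 2)/(z - 8)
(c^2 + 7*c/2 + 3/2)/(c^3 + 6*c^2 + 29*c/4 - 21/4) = 2*(2*c + 1)/(4*c^2 + 12*c - 7)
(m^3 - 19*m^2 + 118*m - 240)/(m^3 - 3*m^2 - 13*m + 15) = (m^2 - 14*m + 48)/(m^2 + 2*m - 3)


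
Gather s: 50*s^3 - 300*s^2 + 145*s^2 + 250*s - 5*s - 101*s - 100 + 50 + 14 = 50*s^3 - 155*s^2 + 144*s - 36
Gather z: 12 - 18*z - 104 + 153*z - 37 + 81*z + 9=216*z - 120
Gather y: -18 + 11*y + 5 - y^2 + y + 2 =-y^2 + 12*y - 11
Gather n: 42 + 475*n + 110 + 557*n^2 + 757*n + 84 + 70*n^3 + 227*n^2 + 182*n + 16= 70*n^3 + 784*n^2 + 1414*n + 252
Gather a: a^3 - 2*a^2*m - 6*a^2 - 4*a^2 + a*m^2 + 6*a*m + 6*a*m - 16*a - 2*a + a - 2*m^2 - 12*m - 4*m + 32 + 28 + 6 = a^3 + a^2*(-2*m - 10) + a*(m^2 + 12*m - 17) - 2*m^2 - 16*m + 66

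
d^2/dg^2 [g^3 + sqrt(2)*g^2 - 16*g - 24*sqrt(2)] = 6*g + 2*sqrt(2)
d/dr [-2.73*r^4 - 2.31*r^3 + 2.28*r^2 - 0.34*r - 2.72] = -10.92*r^3 - 6.93*r^2 + 4.56*r - 0.34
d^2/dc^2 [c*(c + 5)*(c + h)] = 6*c + 2*h + 10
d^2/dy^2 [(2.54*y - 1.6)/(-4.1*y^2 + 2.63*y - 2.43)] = (-(2.54*y - 1.6)*(8.2*y - 2.63)*(16.4*y - 5.26) + (62.484*y - 26.4804)*(4.1*y^2 - 2.63*y + 2.43))/(4.1*y^2 - 2.63*y + 2.43)^3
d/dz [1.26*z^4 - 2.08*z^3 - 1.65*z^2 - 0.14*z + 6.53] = 5.04*z^3 - 6.24*z^2 - 3.3*z - 0.14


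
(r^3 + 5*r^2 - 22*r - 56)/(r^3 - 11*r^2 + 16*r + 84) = (r^2 + 3*r - 28)/(r^2 - 13*r + 42)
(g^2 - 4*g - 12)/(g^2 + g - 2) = (g - 6)/(g - 1)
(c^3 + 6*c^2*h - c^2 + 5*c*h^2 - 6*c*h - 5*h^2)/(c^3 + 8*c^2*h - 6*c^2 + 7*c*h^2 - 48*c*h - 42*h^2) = (c^2 + 5*c*h - c - 5*h)/(c^2 + 7*c*h - 6*c - 42*h)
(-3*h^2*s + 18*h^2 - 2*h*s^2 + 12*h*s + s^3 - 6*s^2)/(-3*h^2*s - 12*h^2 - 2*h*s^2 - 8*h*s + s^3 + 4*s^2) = (s - 6)/(s + 4)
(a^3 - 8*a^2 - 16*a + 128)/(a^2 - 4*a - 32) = a - 4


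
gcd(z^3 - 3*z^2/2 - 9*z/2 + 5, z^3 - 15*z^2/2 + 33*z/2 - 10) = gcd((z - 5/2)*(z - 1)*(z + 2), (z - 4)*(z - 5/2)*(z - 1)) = z^2 - 7*z/2 + 5/2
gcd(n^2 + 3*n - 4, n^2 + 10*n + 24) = n + 4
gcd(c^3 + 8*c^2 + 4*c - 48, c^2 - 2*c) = c - 2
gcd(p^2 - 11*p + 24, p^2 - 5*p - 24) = p - 8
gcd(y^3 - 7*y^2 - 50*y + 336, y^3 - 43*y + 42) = y^2 + y - 42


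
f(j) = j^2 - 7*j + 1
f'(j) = 2*j - 7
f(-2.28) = 22.16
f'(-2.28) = -11.56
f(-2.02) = 19.22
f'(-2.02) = -11.04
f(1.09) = -5.44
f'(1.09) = -4.82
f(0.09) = 0.38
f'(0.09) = -6.82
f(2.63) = -10.49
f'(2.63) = -1.74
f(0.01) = 0.93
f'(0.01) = -6.98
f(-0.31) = 3.27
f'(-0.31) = -7.62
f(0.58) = -2.72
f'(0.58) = -5.84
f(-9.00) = 145.00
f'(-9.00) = -25.00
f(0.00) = 1.00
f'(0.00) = -7.00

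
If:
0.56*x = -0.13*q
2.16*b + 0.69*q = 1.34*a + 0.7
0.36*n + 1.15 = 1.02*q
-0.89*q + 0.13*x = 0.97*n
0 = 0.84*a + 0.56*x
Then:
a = 0.13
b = 0.14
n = -0.80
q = 0.84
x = -0.20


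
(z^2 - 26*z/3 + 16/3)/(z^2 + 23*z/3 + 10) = (3*z^2 - 26*z + 16)/(3*z^2 + 23*z + 30)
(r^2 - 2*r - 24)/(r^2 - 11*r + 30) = (r + 4)/(r - 5)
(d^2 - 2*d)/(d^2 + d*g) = (d - 2)/(d + g)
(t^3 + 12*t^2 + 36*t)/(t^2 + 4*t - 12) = t*(t + 6)/(t - 2)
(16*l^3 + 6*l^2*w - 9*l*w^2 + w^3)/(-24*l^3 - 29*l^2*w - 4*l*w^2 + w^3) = (-2*l + w)/(3*l + w)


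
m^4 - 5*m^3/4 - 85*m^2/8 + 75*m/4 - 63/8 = (m - 3)*(m - 1)*(m - 3/4)*(m + 7/2)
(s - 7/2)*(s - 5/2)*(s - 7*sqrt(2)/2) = s^3 - 6*s^2 - 7*sqrt(2)*s^2/2 + 35*s/4 + 21*sqrt(2)*s - 245*sqrt(2)/8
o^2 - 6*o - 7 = (o - 7)*(o + 1)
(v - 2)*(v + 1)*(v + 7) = v^3 + 6*v^2 - 9*v - 14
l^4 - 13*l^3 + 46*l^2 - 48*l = l*(l - 8)*(l - 3)*(l - 2)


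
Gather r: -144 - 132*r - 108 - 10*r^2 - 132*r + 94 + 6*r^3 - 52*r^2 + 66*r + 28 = 6*r^3 - 62*r^2 - 198*r - 130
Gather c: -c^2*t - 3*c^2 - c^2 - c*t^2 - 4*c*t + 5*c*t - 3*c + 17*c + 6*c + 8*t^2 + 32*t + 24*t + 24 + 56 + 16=c^2*(-t - 4) + c*(-t^2 + t + 20) + 8*t^2 + 56*t + 96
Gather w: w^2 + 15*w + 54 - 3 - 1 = w^2 + 15*w + 50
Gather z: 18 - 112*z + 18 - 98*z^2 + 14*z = -98*z^2 - 98*z + 36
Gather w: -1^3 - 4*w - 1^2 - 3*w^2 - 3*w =-3*w^2 - 7*w - 2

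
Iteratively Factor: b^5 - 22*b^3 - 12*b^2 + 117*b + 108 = (b + 3)*(b^4 - 3*b^3 - 13*b^2 + 27*b + 36) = (b + 3)^2*(b^3 - 6*b^2 + 5*b + 12) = (b - 4)*(b + 3)^2*(b^2 - 2*b - 3) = (b - 4)*(b + 1)*(b + 3)^2*(b - 3)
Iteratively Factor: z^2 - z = (z - 1)*(z)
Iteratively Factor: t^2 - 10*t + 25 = (t - 5)*(t - 5)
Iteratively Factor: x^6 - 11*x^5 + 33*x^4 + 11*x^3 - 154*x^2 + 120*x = (x + 2)*(x^5 - 13*x^4 + 59*x^3 - 107*x^2 + 60*x) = (x - 5)*(x + 2)*(x^4 - 8*x^3 + 19*x^2 - 12*x) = (x - 5)*(x - 3)*(x + 2)*(x^3 - 5*x^2 + 4*x) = (x - 5)*(x - 3)*(x - 1)*(x + 2)*(x^2 - 4*x) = x*(x - 5)*(x - 3)*(x - 1)*(x + 2)*(x - 4)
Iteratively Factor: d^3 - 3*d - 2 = (d - 2)*(d^2 + 2*d + 1) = (d - 2)*(d + 1)*(d + 1)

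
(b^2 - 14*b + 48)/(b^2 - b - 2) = (-b^2 + 14*b - 48)/(-b^2 + b + 2)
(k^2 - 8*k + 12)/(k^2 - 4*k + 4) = (k - 6)/(k - 2)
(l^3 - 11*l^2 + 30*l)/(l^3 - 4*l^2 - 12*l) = (l - 5)/(l + 2)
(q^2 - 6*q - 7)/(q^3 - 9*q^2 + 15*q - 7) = (q + 1)/(q^2 - 2*q + 1)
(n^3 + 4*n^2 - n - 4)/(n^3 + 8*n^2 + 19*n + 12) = (n - 1)/(n + 3)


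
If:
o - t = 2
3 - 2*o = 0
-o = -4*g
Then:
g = 3/8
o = 3/2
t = -1/2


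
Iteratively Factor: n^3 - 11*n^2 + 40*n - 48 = (n - 4)*(n^2 - 7*n + 12) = (n - 4)*(n - 3)*(n - 4)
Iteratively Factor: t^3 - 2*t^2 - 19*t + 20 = (t + 4)*(t^2 - 6*t + 5) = (t - 1)*(t + 4)*(t - 5)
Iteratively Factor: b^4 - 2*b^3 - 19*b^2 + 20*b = (b - 1)*(b^3 - b^2 - 20*b) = b*(b - 1)*(b^2 - b - 20) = b*(b - 1)*(b + 4)*(b - 5)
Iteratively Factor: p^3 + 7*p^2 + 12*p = (p + 3)*(p^2 + 4*p) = (p + 3)*(p + 4)*(p)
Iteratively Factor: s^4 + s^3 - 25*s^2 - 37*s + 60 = (s - 1)*(s^3 + 2*s^2 - 23*s - 60) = (s - 1)*(s + 4)*(s^2 - 2*s - 15) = (s - 1)*(s + 3)*(s + 4)*(s - 5)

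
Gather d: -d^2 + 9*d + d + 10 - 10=-d^2 + 10*d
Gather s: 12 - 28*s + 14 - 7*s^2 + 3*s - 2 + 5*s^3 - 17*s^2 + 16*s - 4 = 5*s^3 - 24*s^2 - 9*s + 20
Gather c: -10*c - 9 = -10*c - 9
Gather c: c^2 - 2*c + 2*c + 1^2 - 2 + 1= c^2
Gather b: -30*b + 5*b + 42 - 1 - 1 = 40 - 25*b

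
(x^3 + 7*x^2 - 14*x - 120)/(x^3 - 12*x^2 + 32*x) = (x^2 + 11*x + 30)/(x*(x - 8))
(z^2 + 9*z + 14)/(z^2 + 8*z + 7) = (z + 2)/(z + 1)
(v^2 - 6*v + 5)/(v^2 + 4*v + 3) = (v^2 - 6*v + 5)/(v^2 + 4*v + 3)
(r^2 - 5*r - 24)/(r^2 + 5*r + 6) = (r - 8)/(r + 2)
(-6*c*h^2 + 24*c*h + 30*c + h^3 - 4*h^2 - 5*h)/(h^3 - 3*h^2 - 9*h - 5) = (-6*c + h)/(h + 1)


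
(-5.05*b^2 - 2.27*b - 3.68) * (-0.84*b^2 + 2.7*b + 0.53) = 4.242*b^4 - 11.7282*b^3 - 5.7143*b^2 - 11.1391*b - 1.9504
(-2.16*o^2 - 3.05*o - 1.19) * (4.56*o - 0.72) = -9.8496*o^3 - 12.3528*o^2 - 3.2304*o + 0.8568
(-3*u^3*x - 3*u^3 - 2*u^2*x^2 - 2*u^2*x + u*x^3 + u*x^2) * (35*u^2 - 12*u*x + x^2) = -105*u^5*x - 105*u^5 - 34*u^4*x^2 - 34*u^4*x + 56*u^3*x^3 + 56*u^3*x^2 - 14*u^2*x^4 - 14*u^2*x^3 + u*x^5 + u*x^4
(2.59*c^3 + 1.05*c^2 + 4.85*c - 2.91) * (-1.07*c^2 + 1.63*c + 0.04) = -2.7713*c^5 + 3.0982*c^4 - 3.3744*c^3 + 11.0612*c^2 - 4.5493*c - 0.1164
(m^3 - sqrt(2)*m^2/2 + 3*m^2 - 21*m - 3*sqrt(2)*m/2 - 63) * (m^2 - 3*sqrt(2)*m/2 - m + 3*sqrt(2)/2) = m^5 - 2*sqrt(2)*m^4 + 2*m^4 - 45*m^3/2 - 4*sqrt(2)*m^3 - 39*m^2 + 75*sqrt(2)*m^2/2 + 117*m/2 + 63*sqrt(2)*m - 189*sqrt(2)/2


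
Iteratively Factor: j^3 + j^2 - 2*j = (j)*(j^2 + j - 2) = j*(j + 2)*(j - 1)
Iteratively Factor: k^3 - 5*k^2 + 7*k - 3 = (k - 3)*(k^2 - 2*k + 1) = (k - 3)*(k - 1)*(k - 1)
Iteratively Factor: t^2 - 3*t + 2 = (t - 1)*(t - 2)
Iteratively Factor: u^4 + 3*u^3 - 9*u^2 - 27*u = (u)*(u^3 + 3*u^2 - 9*u - 27) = u*(u - 3)*(u^2 + 6*u + 9) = u*(u - 3)*(u + 3)*(u + 3)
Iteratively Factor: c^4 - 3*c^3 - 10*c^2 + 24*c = (c - 4)*(c^3 + c^2 - 6*c) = (c - 4)*(c - 2)*(c^2 + 3*c) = c*(c - 4)*(c - 2)*(c + 3)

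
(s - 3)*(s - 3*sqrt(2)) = s^2 - 3*sqrt(2)*s - 3*s + 9*sqrt(2)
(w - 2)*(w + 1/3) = w^2 - 5*w/3 - 2/3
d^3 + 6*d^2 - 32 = (d - 2)*(d + 4)^2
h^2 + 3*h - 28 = (h - 4)*(h + 7)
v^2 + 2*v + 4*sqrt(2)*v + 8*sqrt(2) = (v + 2)*(v + 4*sqrt(2))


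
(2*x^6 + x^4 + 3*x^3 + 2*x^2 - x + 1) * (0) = 0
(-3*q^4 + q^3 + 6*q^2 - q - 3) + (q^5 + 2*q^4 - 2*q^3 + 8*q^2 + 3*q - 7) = q^5 - q^4 - q^3 + 14*q^2 + 2*q - 10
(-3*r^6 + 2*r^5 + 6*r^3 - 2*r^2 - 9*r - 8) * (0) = 0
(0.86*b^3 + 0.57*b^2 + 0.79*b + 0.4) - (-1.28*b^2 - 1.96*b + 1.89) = 0.86*b^3 + 1.85*b^2 + 2.75*b - 1.49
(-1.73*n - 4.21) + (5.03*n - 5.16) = 3.3*n - 9.37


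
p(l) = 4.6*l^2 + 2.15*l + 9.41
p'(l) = 9.2*l + 2.15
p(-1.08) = 12.45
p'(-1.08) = -7.79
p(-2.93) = 42.60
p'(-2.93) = -24.81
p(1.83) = 28.75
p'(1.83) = 18.99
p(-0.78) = 10.53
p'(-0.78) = -5.03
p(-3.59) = 60.98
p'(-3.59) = -30.88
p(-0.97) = 11.65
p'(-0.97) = -6.77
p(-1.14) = 12.94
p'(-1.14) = -8.34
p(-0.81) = 10.69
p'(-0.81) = -5.30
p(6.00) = 187.91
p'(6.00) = 57.35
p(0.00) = 9.41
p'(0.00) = 2.15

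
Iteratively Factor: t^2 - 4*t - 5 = (t - 5)*(t + 1)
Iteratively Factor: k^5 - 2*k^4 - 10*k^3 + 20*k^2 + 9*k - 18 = (k - 1)*(k^4 - k^3 - 11*k^2 + 9*k + 18) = (k - 1)*(k + 3)*(k^3 - 4*k^2 + k + 6) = (k - 3)*(k - 1)*(k + 3)*(k^2 - k - 2) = (k - 3)*(k - 2)*(k - 1)*(k + 3)*(k + 1)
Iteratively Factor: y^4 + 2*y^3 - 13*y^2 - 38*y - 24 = (y - 4)*(y^3 + 6*y^2 + 11*y + 6) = (y - 4)*(y + 2)*(y^2 + 4*y + 3) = (y - 4)*(y + 1)*(y + 2)*(y + 3)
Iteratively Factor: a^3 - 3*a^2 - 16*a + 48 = (a - 4)*(a^2 + a - 12) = (a - 4)*(a - 3)*(a + 4)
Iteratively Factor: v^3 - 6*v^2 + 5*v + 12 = (v + 1)*(v^2 - 7*v + 12) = (v - 3)*(v + 1)*(v - 4)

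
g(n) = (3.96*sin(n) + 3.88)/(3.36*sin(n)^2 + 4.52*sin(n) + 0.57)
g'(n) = (-6.72*sin(n)*cos(n) - 4.52*cos(n))*(3.96*sin(n) + 3.88)/(3.36*sin(n)^2 + 4.52*sin(n) + 0.57)^2 + 3.96*cos(n)/(3.36*sin(n)^2 + 4.52*sin(n) + 0.57)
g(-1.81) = -0.05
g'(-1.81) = 1.41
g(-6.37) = 17.39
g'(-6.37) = -316.08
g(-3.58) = 1.80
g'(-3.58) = 2.72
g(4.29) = -0.35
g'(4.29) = 1.84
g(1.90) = 0.97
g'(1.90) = 0.27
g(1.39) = 0.94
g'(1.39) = -0.14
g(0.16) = 3.28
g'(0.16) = -10.32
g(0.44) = 1.79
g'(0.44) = -2.70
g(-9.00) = -3.11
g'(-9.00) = 11.87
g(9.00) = 1.84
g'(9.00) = 2.86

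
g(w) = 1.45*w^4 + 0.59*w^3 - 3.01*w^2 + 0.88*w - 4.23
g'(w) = 5.8*w^3 + 1.77*w^2 - 6.02*w + 0.88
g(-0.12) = -4.38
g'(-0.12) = 1.62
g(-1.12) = -7.54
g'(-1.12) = 1.69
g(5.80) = 1655.63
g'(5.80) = 1157.16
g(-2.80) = 45.88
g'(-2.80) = -95.71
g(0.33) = -4.23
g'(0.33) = -0.71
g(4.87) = 812.43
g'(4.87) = 683.45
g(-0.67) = -6.06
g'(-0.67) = 3.96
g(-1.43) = -7.31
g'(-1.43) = -3.85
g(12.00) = 30659.61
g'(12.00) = 10205.92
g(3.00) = 104.70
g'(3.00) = 155.35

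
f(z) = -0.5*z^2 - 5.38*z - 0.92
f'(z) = -1.0*z - 5.38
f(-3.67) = 12.09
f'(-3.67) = -1.71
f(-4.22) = 12.88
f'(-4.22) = -1.16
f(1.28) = -8.63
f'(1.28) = -6.66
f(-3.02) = 10.77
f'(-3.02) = -2.36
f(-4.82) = 13.40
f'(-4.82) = -0.56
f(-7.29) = 11.73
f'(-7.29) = 1.91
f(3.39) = -24.90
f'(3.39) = -8.77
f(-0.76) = 2.88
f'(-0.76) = -4.62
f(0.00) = -0.92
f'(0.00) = -5.38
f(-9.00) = 7.00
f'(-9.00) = 3.62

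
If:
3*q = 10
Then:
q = 10/3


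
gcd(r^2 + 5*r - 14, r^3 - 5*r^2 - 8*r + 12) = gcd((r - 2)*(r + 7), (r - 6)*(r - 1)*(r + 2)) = 1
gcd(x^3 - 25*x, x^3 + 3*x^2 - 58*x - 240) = x + 5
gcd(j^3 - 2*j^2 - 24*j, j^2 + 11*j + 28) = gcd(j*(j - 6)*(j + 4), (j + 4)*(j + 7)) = j + 4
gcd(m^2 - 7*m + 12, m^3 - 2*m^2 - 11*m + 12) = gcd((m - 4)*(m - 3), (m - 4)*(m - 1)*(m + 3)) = m - 4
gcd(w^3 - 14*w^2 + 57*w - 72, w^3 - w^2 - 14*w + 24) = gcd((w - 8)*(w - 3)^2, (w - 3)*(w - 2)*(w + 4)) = w - 3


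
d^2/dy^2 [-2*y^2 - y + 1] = -4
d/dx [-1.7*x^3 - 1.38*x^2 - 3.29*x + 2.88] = -5.1*x^2 - 2.76*x - 3.29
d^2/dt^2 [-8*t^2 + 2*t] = -16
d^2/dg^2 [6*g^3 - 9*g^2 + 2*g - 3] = 36*g - 18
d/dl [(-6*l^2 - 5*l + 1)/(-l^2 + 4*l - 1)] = (-29*l^2 + 14*l + 1)/(l^4 - 8*l^3 + 18*l^2 - 8*l + 1)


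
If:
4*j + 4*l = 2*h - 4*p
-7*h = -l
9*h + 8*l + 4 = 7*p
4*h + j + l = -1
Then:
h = 6/67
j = -133/67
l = 42/67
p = 94/67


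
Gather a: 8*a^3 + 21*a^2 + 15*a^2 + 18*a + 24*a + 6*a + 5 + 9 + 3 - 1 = 8*a^3 + 36*a^2 + 48*a + 16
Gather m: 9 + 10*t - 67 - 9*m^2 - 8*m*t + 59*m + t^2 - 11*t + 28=-9*m^2 + m*(59 - 8*t) + t^2 - t - 30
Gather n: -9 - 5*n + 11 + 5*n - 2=0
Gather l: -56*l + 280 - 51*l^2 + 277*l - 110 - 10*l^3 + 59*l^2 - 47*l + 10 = -10*l^3 + 8*l^2 + 174*l + 180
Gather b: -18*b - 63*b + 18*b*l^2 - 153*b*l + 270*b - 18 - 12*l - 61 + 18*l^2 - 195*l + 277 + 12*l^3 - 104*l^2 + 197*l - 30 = b*(18*l^2 - 153*l + 189) + 12*l^3 - 86*l^2 - 10*l + 168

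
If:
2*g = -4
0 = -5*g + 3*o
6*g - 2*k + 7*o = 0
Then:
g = -2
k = -53/3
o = -10/3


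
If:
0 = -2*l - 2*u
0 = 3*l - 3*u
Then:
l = 0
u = 0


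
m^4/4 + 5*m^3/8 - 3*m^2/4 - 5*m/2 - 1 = (m/2 + 1)^2*(m - 2)*(m + 1/2)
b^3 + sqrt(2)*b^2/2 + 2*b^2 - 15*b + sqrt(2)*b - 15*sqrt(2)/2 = (b - 3)*(b + 5)*(b + sqrt(2)/2)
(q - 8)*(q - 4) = q^2 - 12*q + 32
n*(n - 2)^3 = n^4 - 6*n^3 + 12*n^2 - 8*n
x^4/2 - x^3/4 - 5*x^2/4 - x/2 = x*(x/2 + 1/4)*(x - 2)*(x + 1)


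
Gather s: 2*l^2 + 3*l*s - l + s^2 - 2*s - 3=2*l^2 - l + s^2 + s*(3*l - 2) - 3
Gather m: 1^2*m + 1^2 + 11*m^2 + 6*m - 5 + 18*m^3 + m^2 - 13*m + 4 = 18*m^3 + 12*m^2 - 6*m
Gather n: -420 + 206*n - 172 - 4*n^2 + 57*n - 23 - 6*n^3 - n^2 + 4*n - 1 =-6*n^3 - 5*n^2 + 267*n - 616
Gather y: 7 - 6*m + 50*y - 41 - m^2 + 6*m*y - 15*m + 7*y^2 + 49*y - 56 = -m^2 - 21*m + 7*y^2 + y*(6*m + 99) - 90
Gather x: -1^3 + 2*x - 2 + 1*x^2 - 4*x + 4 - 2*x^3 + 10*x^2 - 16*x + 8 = -2*x^3 + 11*x^2 - 18*x + 9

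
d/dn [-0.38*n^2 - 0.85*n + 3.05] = -0.76*n - 0.85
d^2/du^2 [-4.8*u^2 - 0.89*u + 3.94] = -9.60000000000000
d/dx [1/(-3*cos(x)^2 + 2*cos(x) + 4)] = 2*(1 - 3*cos(x))*sin(x)/(-3*cos(x)^2 + 2*cos(x) + 4)^2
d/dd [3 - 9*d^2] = -18*d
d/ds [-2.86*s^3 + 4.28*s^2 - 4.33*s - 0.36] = -8.58*s^2 + 8.56*s - 4.33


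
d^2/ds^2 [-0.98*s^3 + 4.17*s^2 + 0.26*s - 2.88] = 8.34 - 5.88*s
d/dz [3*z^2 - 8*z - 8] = 6*z - 8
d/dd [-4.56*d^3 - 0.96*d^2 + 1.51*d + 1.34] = -13.68*d^2 - 1.92*d + 1.51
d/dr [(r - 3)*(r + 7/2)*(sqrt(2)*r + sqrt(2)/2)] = sqrt(2)*(12*r^2 + 8*r - 41)/4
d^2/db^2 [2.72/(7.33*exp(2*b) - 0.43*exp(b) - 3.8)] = ((1.1696 - 79.7504*exp(b))*(-7.33*exp(2*b) + 0.43*exp(b) + 3.8) - 2.72*(14.66*exp(b) - 0.43)*(29.32*exp(b) - 0.86)*exp(b))*exp(b)/(-7.33*exp(2*b) + 0.43*exp(b) + 3.8)^3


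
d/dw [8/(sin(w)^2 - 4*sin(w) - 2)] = 16*(2 - sin(w))*cos(w)/(4*sin(w) + cos(w)^2 + 1)^2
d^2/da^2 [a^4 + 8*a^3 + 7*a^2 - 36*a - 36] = 12*a^2 + 48*a + 14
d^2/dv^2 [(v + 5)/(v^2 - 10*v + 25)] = 2*(v + 25)/(v^4 - 20*v^3 + 150*v^2 - 500*v + 625)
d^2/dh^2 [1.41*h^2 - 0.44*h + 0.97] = 2.82000000000000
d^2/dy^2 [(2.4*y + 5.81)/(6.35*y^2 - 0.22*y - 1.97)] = ((-91.44*y - 72.731)*(-6.35*y^2 + 0.22*y + 1.97) - (2.4*y + 5.81)*(12.7*y - 0.22)*(25.4*y - 0.44))/(-6.35*y^2 + 0.22*y + 1.97)^3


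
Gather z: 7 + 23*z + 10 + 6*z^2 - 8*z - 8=6*z^2 + 15*z + 9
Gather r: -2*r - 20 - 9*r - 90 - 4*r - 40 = -15*r - 150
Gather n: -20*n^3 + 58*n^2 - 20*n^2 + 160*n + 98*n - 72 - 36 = -20*n^3 + 38*n^2 + 258*n - 108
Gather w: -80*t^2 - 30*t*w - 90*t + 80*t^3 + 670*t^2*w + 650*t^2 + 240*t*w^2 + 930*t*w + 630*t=80*t^3 + 570*t^2 + 240*t*w^2 + 540*t + w*(670*t^2 + 900*t)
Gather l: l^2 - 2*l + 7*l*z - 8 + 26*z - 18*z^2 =l^2 + l*(7*z - 2) - 18*z^2 + 26*z - 8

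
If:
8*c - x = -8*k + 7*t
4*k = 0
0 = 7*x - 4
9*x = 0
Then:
No Solution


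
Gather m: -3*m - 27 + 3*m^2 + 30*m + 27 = 3*m^2 + 27*m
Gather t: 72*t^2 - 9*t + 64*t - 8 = 72*t^2 + 55*t - 8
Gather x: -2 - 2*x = -2*x - 2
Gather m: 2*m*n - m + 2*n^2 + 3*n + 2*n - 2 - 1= m*(2*n - 1) + 2*n^2 + 5*n - 3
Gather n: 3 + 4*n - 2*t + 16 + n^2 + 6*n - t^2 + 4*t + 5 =n^2 + 10*n - t^2 + 2*t + 24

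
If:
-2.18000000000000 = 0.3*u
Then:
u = -7.27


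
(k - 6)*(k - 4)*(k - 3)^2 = k^4 - 16*k^3 + 93*k^2 - 234*k + 216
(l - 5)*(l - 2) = l^2 - 7*l + 10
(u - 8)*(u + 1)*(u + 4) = u^3 - 3*u^2 - 36*u - 32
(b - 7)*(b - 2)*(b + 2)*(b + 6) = b^4 - b^3 - 46*b^2 + 4*b + 168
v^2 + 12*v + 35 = (v + 5)*(v + 7)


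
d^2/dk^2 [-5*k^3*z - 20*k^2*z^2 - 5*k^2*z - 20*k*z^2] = 10*z*(-3*k - 4*z - 1)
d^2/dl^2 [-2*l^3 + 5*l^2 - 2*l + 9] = 10 - 12*l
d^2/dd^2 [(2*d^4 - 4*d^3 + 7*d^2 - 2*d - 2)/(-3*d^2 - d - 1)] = 2*(-18*d^6 - 18*d^5 - 24*d^4 + 15*d^3 + 117*d^2 + 12*d - 13)/(27*d^6 + 27*d^5 + 36*d^4 + 19*d^3 + 12*d^2 + 3*d + 1)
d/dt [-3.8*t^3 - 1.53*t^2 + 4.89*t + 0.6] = -11.4*t^2 - 3.06*t + 4.89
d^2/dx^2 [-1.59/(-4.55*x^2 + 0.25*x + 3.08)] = (65.83395*x^2 - 3.61725*x - 1.59*(9.1*x - 0.25)*(18.2*x - 0.5) - 44.56452)/(-4.55*x^2 + 0.25*x + 3.08)^3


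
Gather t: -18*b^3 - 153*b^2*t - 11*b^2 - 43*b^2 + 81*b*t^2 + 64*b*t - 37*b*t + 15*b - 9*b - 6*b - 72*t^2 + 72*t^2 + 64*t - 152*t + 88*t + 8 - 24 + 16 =-18*b^3 - 54*b^2 + 81*b*t^2 + t*(-153*b^2 + 27*b)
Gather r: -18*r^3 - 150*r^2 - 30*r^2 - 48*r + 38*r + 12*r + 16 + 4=-18*r^3 - 180*r^2 + 2*r + 20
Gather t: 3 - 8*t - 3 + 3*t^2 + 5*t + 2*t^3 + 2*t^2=2*t^3 + 5*t^2 - 3*t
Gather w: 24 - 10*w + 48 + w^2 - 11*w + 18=w^2 - 21*w + 90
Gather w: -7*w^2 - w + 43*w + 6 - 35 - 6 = -7*w^2 + 42*w - 35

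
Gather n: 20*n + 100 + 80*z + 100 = 20*n + 80*z + 200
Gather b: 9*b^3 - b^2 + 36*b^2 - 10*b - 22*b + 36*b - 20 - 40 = 9*b^3 + 35*b^2 + 4*b - 60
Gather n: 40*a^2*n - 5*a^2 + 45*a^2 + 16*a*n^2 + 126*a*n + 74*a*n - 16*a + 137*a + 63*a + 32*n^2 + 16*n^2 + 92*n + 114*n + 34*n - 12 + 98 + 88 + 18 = 40*a^2 + 184*a + n^2*(16*a + 48) + n*(40*a^2 + 200*a + 240) + 192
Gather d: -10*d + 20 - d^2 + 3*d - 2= -d^2 - 7*d + 18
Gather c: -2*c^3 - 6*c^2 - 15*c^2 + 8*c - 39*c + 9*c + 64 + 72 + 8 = -2*c^3 - 21*c^2 - 22*c + 144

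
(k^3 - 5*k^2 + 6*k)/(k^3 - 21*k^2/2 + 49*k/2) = 2*(k^2 - 5*k + 6)/(2*k^2 - 21*k + 49)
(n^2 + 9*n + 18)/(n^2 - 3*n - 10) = (n^2 + 9*n + 18)/(n^2 - 3*n - 10)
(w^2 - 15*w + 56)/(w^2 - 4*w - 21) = (w - 8)/(w + 3)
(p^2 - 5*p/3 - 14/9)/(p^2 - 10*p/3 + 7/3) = (p + 2/3)/(p - 1)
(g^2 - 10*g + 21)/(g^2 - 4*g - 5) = (-g^2 + 10*g - 21)/(-g^2 + 4*g + 5)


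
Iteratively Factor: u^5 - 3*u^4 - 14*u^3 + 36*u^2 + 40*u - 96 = (u - 2)*(u^4 - u^3 - 16*u^2 + 4*u + 48) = (u - 4)*(u - 2)*(u^3 + 3*u^2 - 4*u - 12) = (u - 4)*(u - 2)*(u + 2)*(u^2 + u - 6) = (u - 4)*(u - 2)^2*(u + 2)*(u + 3)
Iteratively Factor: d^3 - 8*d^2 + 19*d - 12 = (d - 3)*(d^2 - 5*d + 4) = (d - 3)*(d - 1)*(d - 4)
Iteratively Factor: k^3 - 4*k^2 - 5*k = (k)*(k^2 - 4*k - 5) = k*(k - 5)*(k + 1)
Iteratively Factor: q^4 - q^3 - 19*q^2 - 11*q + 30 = (q + 3)*(q^3 - 4*q^2 - 7*q + 10) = (q - 1)*(q + 3)*(q^2 - 3*q - 10) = (q - 1)*(q + 2)*(q + 3)*(q - 5)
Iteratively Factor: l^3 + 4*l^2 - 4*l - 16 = (l - 2)*(l^2 + 6*l + 8) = (l - 2)*(l + 2)*(l + 4)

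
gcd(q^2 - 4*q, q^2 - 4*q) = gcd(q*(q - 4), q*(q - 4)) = q^2 - 4*q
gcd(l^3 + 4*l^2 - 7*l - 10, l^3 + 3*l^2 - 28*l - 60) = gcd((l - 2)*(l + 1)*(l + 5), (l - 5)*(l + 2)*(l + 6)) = 1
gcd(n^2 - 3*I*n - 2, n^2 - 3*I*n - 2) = n^2 - 3*I*n - 2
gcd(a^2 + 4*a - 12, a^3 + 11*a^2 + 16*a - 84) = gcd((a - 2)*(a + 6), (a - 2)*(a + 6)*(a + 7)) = a^2 + 4*a - 12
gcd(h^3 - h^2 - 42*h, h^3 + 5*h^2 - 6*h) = h^2 + 6*h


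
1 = 1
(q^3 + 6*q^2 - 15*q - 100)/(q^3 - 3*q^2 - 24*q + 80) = (q + 5)/(q - 4)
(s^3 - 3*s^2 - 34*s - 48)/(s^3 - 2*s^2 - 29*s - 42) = (s - 8)/(s - 7)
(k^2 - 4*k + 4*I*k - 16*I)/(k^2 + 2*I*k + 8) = (k - 4)/(k - 2*I)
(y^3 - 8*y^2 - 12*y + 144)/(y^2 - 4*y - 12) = (y^2 - 2*y - 24)/(y + 2)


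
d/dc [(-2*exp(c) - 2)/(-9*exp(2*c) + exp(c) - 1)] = 2*(-(exp(c) + 1)*(18*exp(c) - 1) + 9*exp(2*c) - exp(c) + 1)*exp(c)/(9*exp(2*c) - exp(c) + 1)^2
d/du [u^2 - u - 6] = 2*u - 1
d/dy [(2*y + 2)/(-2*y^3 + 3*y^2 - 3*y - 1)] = 2*(4*y^3 + 3*y^2 - 6*y + 2)/(4*y^6 - 12*y^5 + 21*y^4 - 14*y^3 + 3*y^2 + 6*y + 1)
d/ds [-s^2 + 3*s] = 3 - 2*s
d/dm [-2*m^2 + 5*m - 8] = 5 - 4*m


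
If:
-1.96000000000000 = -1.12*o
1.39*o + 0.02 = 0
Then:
No Solution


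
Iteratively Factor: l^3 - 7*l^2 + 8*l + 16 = (l - 4)*(l^2 - 3*l - 4) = (l - 4)*(l + 1)*(l - 4)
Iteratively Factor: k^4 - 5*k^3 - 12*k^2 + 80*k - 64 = (k - 4)*(k^3 - k^2 - 16*k + 16) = (k - 4)*(k + 4)*(k^2 - 5*k + 4) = (k - 4)*(k - 1)*(k + 4)*(k - 4)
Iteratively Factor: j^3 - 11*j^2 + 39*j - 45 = (j - 5)*(j^2 - 6*j + 9) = (j - 5)*(j - 3)*(j - 3)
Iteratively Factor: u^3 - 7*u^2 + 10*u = (u - 2)*(u^2 - 5*u) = (u - 5)*(u - 2)*(u)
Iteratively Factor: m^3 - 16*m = (m)*(m^2 - 16) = m*(m + 4)*(m - 4)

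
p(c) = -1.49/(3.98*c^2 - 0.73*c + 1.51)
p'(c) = -1.49*(0.73 - 7.96*c)/(3.98*c^2 - 0.73*c + 1.51)^2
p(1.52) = -0.16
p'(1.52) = 0.18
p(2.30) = -0.07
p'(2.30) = 0.06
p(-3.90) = -0.02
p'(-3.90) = -0.01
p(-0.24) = -0.78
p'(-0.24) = -1.07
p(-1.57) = -0.12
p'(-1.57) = -0.13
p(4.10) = -0.02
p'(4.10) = 0.01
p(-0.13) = -0.89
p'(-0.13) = -0.94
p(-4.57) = -0.02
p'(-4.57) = -0.01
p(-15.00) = -0.00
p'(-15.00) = -0.00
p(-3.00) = -0.04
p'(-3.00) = -0.02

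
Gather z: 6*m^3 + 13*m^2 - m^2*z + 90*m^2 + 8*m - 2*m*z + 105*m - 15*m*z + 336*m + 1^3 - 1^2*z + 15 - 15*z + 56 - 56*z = 6*m^3 + 103*m^2 + 449*m + z*(-m^2 - 17*m - 72) + 72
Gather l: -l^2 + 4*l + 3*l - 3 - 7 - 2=-l^2 + 7*l - 12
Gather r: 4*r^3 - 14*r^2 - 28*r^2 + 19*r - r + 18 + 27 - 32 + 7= 4*r^3 - 42*r^2 + 18*r + 20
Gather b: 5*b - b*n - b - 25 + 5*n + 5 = b*(4 - n) + 5*n - 20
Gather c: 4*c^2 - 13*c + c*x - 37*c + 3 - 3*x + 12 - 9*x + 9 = 4*c^2 + c*(x - 50) - 12*x + 24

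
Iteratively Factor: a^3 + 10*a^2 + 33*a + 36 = (a + 4)*(a^2 + 6*a + 9) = (a + 3)*(a + 4)*(a + 3)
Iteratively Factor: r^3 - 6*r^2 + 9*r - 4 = (r - 4)*(r^2 - 2*r + 1) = (r - 4)*(r - 1)*(r - 1)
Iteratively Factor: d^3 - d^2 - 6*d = (d - 3)*(d^2 + 2*d) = d*(d - 3)*(d + 2)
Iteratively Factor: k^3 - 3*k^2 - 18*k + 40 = (k + 4)*(k^2 - 7*k + 10) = (k - 2)*(k + 4)*(k - 5)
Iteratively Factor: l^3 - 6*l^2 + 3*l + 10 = (l - 2)*(l^2 - 4*l - 5) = (l - 5)*(l - 2)*(l + 1)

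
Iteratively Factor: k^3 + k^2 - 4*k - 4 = (k + 1)*(k^2 - 4) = (k + 1)*(k + 2)*(k - 2)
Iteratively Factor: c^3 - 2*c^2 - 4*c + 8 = (c - 2)*(c^2 - 4) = (c - 2)^2*(c + 2)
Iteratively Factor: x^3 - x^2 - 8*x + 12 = (x + 3)*(x^2 - 4*x + 4) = (x - 2)*(x + 3)*(x - 2)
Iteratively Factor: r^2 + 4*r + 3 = (r + 1)*(r + 3)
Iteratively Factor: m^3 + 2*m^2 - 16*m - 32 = (m - 4)*(m^2 + 6*m + 8) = (m - 4)*(m + 4)*(m + 2)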